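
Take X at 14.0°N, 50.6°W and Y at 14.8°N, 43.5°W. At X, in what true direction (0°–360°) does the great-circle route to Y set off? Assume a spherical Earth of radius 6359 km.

82.5°

θ = atan2( sin Δλ·cos φ₂ ,  cos φ₁ sin φ₂ − sin φ₁ cos φ₂ cos Δλ )
  = atan2(+0.1195, +0.0158) = 82.49°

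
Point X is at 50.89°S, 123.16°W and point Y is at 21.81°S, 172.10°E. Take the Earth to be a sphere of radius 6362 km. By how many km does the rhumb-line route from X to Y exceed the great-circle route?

Great circle: cos σ = sin φ₁ sin φ₂ + cos φ₁ cos φ₂ cos Δλ,  σ = 1.0025 rad → d_gc = 6377.9 km
Rhumb line: Δψ = +0.6449, q = Δφ/Δψ = 0.7870, d_rh = R√(Δφ²+q²Δλ²) = 6514.2 km
Excess = 6514.2 − 6377.9 = 136.3 ≈ 136 km

136 km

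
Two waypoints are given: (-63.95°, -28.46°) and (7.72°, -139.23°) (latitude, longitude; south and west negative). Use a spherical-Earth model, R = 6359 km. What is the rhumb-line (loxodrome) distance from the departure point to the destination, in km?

Δψ = ln[tan(π/4+φ₂/2)/tan(π/4+φ₁/2)] = +1.5991;  Δφ = +1.2509 rad,  Δλ = -1.9333 rad
q = Δφ/Δψ = 0.7823
d = R·√(Δφ² + q²Δλ²) = 6359·1.96261 = 12480 km

12480 km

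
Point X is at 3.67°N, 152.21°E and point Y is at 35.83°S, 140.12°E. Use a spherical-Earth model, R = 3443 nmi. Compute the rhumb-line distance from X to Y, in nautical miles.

Rhumb course C = atan2(Δλ, Δψ) with Δψ = ln[tan(π/4+φ₂/2)/tan(π/4+φ₁/2)] = -0.7347, Δλ = -0.2110 → C = 196.02°
d = R·|Δφ| / |cos C| = 3443·0.68941 / 0.96115 = 2470 nmi

2470 nmi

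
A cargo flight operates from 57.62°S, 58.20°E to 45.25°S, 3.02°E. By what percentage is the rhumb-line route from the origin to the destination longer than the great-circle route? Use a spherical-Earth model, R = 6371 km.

2.5%

Great circle: σ = 0.6180 rad → d_gc = Rσ = 3937.2 km
Rhumb: Δφ = +0.2159, Δλ = -0.9631, Δψ = +0.3492, q = Δφ/Δψ = 0.6183 → d_rh = R√(Δφ²+q²Δλ²) = 4035.6 km
Excess = (4035.6 − 3937.2) / 3937.2 = 98.4 / 3937.2 = 2.50% ≈ 2.5%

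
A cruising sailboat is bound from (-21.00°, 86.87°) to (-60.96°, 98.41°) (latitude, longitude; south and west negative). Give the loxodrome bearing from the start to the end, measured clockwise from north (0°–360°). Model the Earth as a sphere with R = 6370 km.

168.3°

Meridional parts: M(φ₁)=-0.3750, M(φ₂)=-1.3510 → ΔM = -0.9760;  Δλ = +0.2014 rad
tan C = Δλ / ΔM = -0.2064 → C = 168.34°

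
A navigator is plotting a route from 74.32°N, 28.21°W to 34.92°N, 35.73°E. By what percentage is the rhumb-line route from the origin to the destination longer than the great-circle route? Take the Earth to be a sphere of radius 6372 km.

3.7%

Great circle: σ = 0.8652 rad → d_gc = Rσ = 5513.1 km
Rhumb: Δφ = -0.6877, Δλ = +1.1160, Δψ = -1.3316, q = Δφ/Δψ = 0.5164 → d_rh = R√(Δφ²+q²Δλ²) = 5717.1 km
Excess = (5717.1 − 5513.1) / 5513.1 = 204.0 / 5513.1 = 3.70% ≈ 3.7%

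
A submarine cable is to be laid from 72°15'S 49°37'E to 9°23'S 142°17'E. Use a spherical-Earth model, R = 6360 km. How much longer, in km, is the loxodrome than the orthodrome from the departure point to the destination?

564 km

Great circle: cos σ = sin φ₁ sin φ₂ + cos φ₁ cos φ₂ cos Δλ,  σ = 1.4290 rad → d_gc = 9088.7 km
Rhumb line: Δψ = +1.6924, q = Δφ/Δψ = 0.6483, d_rh = R√(Δφ²+q²Δλ²) = 9652.4 km
Excess = 9652.4 − 9088.7 = 563.7 ≈ 564 km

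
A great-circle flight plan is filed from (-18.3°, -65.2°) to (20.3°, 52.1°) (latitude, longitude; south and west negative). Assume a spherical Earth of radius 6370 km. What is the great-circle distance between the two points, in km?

13470 km

Haversine: a = sin²(Δφ/2)+cos φ₁ cos φ₂ sin²(Δλ/2) = 0.75867;  σ = 2·atan2(√a,√(1−a))
σ = 121.154° → d = Rσ = 6370·2.11454 = 13470 km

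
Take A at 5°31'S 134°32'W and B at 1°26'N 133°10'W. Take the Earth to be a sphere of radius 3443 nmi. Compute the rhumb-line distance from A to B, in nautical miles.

Rhumb course C = atan2(Δλ, Δψ) with Δψ = ln[tan(π/4+φ₂/2)/tan(π/4+φ₁/2)] = +0.1215, Δλ = +0.0239 → C = 11.11°
d = R·|Δφ| / |cos C| = 3443·0.12130 / 0.98125 = 426 nmi

426 nmi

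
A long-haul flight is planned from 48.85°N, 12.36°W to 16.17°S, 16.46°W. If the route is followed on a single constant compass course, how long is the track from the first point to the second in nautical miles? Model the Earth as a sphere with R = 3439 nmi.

3909 nmi

Δψ = ln[tan(π/4+φ₂/2)/tan(π/4+φ₁/2)] = -1.2659;  Δφ = -1.1348 rad,  Δλ = -0.0716 rad
q = Δφ/Δψ = 0.8965
d = R·√(Δφ² + q²Δλ²) = 3439·1.13662 = 3909 nmi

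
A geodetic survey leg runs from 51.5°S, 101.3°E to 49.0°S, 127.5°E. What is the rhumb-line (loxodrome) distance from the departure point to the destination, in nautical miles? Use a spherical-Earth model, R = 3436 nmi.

Δψ = ln[tan(π/4+φ₂/2)/tan(π/4+φ₁/2)] = +0.0683;  Δφ = +0.0436 rad,  Δλ = +0.4573 rad
q = Δφ/Δψ = 0.6392
d = R·√(Δφ² + q²Δλ²) = 3436·0.29555 = 1016 nmi

1016 nmi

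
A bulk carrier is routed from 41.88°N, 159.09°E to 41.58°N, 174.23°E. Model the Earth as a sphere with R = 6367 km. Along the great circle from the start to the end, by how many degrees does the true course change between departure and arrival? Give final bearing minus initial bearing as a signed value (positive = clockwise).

Initial bearing θ₁ = atan2(sin Δλ cos φ₂, cos φ₁ sin φ₂ − sin φ₁ cos φ₂ cos Δλ) = 86.46°
Final bearing θ₂ = (initial bearing from the destination back to the start) + 180° = 96.57°
Δθ = θ₂ − θ₁ = +10.1°

+10.1°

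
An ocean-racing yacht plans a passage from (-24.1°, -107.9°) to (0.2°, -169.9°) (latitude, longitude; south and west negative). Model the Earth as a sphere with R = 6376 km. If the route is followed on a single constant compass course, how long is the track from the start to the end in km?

Rhumb course C = atan2(Δλ, Δψ) with Δψ = ln[tan(π/4+φ₂/2)/tan(π/4+φ₁/2)] = +0.4371, Δλ = -1.0821 → C = 292.00°
d = R·|Δφ| / |cos C| = 6376·0.42412 / 0.37453 = 7220 km

7220 km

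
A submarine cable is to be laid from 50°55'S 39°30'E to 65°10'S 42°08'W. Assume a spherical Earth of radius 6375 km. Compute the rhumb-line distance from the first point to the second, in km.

Rhumb course C = atan2(Δλ, Δψ) with Δψ = ln[tan(π/4+φ₂/2)/tan(π/4+φ₁/2)] = -0.4775, Δλ = -1.4248 → C = 251.47°
d = R·|Δφ| / |cos C| = 6375·0.24871 / 0.31780 = 4989 km

4989 km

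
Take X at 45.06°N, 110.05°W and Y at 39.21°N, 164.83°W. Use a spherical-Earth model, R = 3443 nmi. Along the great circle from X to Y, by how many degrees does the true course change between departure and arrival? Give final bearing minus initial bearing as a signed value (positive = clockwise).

At departure: θ₁ = atan2(sin Δλ cos φ₂, cos φ₁ sin φ₂ − sin φ₁ cos φ₂ cos Δλ) = 281.63°
At arrival: θ₂ = atan2(sin Δλ cos φ₁, −cos φ₂ sin φ₁ + sin φ₂ cos φ₁ cos Δλ) = 243.24°
Δθ = θ₂ − θ₁ = -38.4°

-38.4°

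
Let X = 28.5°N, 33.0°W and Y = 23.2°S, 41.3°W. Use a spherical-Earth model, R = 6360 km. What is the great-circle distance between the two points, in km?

Haversine: a = sin²(Δφ/2)+cos φ₁ cos φ₂ sin²(Δλ/2) = 0.19434;  σ = 2·atan2(√a,√(1−a))
σ = 52.315° → d = Rσ = 6360·0.91307 = 5807 km

5807 km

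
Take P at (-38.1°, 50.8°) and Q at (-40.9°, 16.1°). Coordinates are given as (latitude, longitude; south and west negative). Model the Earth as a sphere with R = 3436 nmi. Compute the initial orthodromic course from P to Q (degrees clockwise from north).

θ = atan2( sin Δλ·cos φ₂ ,  cos φ₁ sin φ₂ − sin φ₁ cos φ₂ cos Δλ )
  = atan2(-0.4303, -0.1318) = 252.97°

253.0°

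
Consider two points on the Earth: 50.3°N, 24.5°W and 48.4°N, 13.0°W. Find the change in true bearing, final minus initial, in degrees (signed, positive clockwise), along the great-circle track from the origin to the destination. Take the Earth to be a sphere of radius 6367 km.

At departure: θ₁ = atan2(sin Δλ cos φ₂, cos φ₁ sin φ₂ − sin φ₁ cos φ₂ cos Δλ) = 99.82°
At arrival: θ₂ = atan2(sin Δλ cos φ₁, −cos φ₂ sin φ₁ + sin φ₂ cos φ₁ cos Δλ) = 108.55°
Δθ = θ₂ − θ₁ = +8.7°

+8.7°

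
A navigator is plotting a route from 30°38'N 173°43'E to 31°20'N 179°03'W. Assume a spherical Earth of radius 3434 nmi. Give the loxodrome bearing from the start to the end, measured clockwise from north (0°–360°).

83.6°

Δψ = ln[tan(π/4+φ₂/2)/tan(π/4+φ₁/2)] = +0.0143
Δλ = +0.1262 rad (taken the short way round)
course = atan2(Δλ, Δψ) = 83.56°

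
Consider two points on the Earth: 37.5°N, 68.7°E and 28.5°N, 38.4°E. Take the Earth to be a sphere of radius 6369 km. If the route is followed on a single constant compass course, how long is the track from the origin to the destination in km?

2992 km

Δψ = ln[tan(π/4+φ₂/2)/tan(π/4+φ₁/2)] = -0.1877;  Δφ = -0.1571 rad,  Δλ = -0.5288 rad
q = Δφ/Δψ = 0.8371
d = R·√(Δφ² + q²Δλ²) = 6369·0.46972 = 2992 km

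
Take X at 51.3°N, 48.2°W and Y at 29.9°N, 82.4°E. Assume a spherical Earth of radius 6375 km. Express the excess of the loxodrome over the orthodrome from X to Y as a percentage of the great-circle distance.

13.8%

Great circle: σ = 1.5345 rad → d_gc = Rσ = 9782.4 km
Rhumb: Δφ = -0.3735, Δλ = +2.2794, Δψ = -0.4992, q = Δφ/Δψ = 0.7482 → d_rh = R√(Δφ²+q²Δλ²) = 11130.3 km
Excess = (11130.3 − 9782.4) / 9782.4 = 1347.9 / 9782.4 = 13.78% ≈ 13.8%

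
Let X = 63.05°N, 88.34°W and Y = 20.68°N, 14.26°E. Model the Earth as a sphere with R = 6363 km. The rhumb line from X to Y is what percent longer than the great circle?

7.8%

Great circle: σ = 1.3466 rad → d_gc = Rσ = 8568.6 km
Rhumb: Δφ = -0.7395, Δλ = +1.7907, Δψ = -1.0597, q = Δφ/Δψ = 0.6979 → d_rh = R√(Δφ²+q²Δλ²) = 9239.4 km
Excess = (9239.4 − 8568.6) / 8568.6 = 670.8 / 8568.6 = 7.83% ≈ 7.8%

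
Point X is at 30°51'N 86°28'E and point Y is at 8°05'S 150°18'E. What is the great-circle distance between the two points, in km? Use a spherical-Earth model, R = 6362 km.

8037 km

Haversine: a = sin²(Δφ/2)+cos φ₁ cos φ₂ sin²(Δλ/2) = 0.34864;  σ = 2·atan2(√a,√(1−a))
σ = 72.379° → d = Rσ = 6362·1.26325 = 8037 km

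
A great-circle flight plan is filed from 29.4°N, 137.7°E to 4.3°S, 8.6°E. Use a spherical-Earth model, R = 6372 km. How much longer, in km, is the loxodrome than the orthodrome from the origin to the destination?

302 km

Great circle: cos σ = sin φ₁ sin φ₂ + cos φ₁ cos φ₂ cos Δλ,  σ = 2.1953 rad → d_gc = 13988.6 km
Rhumb line: Δψ = -0.6124, q = Δφ/Δψ = 0.9605, d_rh = R√(Δφ²+q²Δλ²) = 14290.5 km
Excess = 14290.5 − 13988.6 = 301.9 ≈ 302 km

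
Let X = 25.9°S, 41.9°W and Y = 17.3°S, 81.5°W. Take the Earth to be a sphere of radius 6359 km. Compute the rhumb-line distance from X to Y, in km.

Δψ = ln[tan(π/4+φ₂/2)/tan(π/4+φ₁/2)] = +0.1616;  Δφ = +0.1501 rad,  Δλ = -0.6912 rad
q = Δφ/Δψ = 0.9286
d = R·√(Δφ² + q²Δλ²) = 6359·0.65914 = 4191 km

4191 km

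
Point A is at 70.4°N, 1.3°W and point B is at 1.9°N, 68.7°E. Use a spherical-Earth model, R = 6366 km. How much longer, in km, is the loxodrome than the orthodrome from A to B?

Great circle: cos σ = sin φ₁ sin φ₂ + cos φ₁ cos φ₂ cos Δλ,  σ = 1.4244 rad → d_gc = 9067.5 km
Rhumb line: Δψ = -1.7229, q = Δφ/Δψ = 0.6939, d_rh = R√(Δφ²+q²Δλ²) = 9330.3 km
Excess = 9330.3 − 9067.5 = 262.8 ≈ 263 km

263 km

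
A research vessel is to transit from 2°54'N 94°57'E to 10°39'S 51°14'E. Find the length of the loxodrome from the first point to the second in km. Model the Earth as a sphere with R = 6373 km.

5069 km

Rhumb course C = atan2(Δλ, Δψ) with Δψ = ln[tan(π/4+φ₂/2)/tan(π/4+φ₁/2)] = -0.2376, Δλ = -0.7630 → C = 252.70°
d = R·|Δφ| / |cos C| = 6373·0.23649 / 0.29731 = 5069 km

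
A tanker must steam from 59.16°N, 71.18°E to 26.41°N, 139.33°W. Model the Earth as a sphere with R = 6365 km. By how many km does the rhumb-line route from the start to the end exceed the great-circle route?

Great circle: cos σ = sin φ₁ sin φ₂ + cos φ₁ cos φ₂ cos Δλ,  σ = 1.5845 rad → d_gc = 10085.1 km
Rhumb line: Δψ = -0.8098, q = Δφ/Δψ = 0.7058, d_rh = R√(Δφ²+q²Δλ²) = 12273.4 km
Excess = 12273.4 − 10085.1 = 2188.3 ≈ 2188 km

2188 km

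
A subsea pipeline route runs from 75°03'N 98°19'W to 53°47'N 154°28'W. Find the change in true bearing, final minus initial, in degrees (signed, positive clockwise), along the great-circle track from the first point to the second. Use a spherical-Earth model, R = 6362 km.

Initial bearing θ₁ = atan2(sin Δλ cos φ₂, cos φ₁ sin φ₂ − sin φ₁ cos φ₂ cos Δλ) = 257.38°
Final bearing θ₂ = (initial bearing from the destination back to the start) + 180° = 205.22°
Δθ = θ₂ − θ₁ = -52.2°

-52.2°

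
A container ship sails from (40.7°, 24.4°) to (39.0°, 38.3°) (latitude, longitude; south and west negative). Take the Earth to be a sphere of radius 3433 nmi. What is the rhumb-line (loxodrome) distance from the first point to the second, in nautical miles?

Rhumb course C = atan2(Δλ, Δψ) with Δψ = ln[tan(π/4+φ₂/2)/tan(π/4+φ₁/2)] = -0.0387, Δλ = +0.2426 → C = 99.05°
d = R·|Δφ| / |cos C| = 3433·0.02967 / 0.15733 = 647 nmi

647 nmi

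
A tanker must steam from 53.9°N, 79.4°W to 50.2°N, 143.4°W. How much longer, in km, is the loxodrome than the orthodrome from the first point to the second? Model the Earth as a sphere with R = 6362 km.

Great circle: cos σ = sin φ₁ sin φ₂ + cos φ₁ cos φ₂ cos Δλ,  σ = 0.6663 rad → d_gc = 4239.2 km
Rhumb line: Δψ = -0.1051, q = Δφ/Δψ = 0.6145, d_rh = R√(Δφ²+q²Δλ²) = 4386.3 km
Excess = 4386.3 − 4239.2 = 147.1 ≈ 147 km

147 km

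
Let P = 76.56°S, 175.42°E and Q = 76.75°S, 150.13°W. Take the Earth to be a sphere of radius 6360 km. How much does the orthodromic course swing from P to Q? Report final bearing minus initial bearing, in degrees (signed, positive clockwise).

At departure: θ₁ = atan2(sin Δλ cos φ₂, cos φ₁ sin φ₂ − sin φ₁ cos φ₂ cos Δλ) = 108.11°
At arrival: θ₂ = atan2(sin Δλ cos φ₁, −cos φ₂ sin φ₁ + sin φ₂ cos φ₁ cos Δλ) = 74.54°
Δθ = θ₂ − θ₁ = -33.6°

-33.6°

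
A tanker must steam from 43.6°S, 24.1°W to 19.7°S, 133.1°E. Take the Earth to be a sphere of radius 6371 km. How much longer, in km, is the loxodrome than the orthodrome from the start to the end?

Great circle: cos σ = sin φ₁ sin φ₂ + cos φ₁ cos φ₂ cos Δλ,  σ = 1.9780 rad → d_gc = 12601.9 km
Rhumb line: Δψ = +0.4964, q = Δφ/Δψ = 0.8403, d_rh = R√(Δφ²+q²Δλ²) = 14926.6 km
Excess = 14926.6 − 12601.9 = 2324.7 ≈ 2325 km

2325 km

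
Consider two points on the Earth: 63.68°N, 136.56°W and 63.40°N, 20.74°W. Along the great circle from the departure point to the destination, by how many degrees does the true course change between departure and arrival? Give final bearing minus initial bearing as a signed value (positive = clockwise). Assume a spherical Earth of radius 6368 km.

At departure: θ₁ = atan2(sin Δλ cos φ₂, cos φ₁ sin φ₂ − sin φ₁ cos φ₂ cos Δλ) = 35.21°
At arrival: θ₂ = atan2(sin Δλ cos φ₁, −cos φ₂ sin φ₁ + sin φ₂ cos φ₁ cos Δλ) = 145.19°
Δθ = θ₂ − θ₁ = +110.0°

+110.0°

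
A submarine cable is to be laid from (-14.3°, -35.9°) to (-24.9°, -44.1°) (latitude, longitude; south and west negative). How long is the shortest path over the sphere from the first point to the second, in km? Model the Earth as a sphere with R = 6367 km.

1456 km

cos σ = sin φ₁ sin φ₂ + cos φ₁ cos φ₂ cos Δλ
      = sin(-14.30°)sin(-24.90°) + cos(-14.30°)cos(-24.90°)cos(-8.20°) = 0.9739
σ = 13.107° → d = Rσ = 6367·0.22876 = 1456 km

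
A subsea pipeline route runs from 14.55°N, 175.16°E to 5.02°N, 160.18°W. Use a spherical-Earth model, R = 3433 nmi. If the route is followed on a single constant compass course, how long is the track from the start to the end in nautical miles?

Δψ = ln[tan(π/4+φ₂/2)/tan(π/4+φ₁/2)] = -0.1690;  Δφ = -0.1663 rad,  Δλ = +0.4304 rad
q = Δφ/Δψ = 0.9842
d = R·√(Δφ² + q²Δλ²) = 3433·0.45510 = 1562 nmi

1562 nmi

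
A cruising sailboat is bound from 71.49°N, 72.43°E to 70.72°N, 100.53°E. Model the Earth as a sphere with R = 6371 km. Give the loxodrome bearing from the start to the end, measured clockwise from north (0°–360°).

94.8°

Meridional parts: M(φ₁)=+1.8143, M(φ₂)=+1.7728 → ΔM = -0.0415;  Δλ = +0.4904 rad
tan C = Δλ / ΔM = -11.8163 → C = 94.84°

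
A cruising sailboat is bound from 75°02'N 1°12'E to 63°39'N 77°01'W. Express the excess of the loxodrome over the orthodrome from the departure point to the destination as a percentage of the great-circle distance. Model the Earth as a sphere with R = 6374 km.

7.2%

Great circle: σ = 0.4754 rad → d_gc = Rσ = 3030.2 km
Rhumb: Δφ = -0.1987, Δλ = -1.3651, Δψ = -0.5778, q = Δφ/Δψ = 0.3439 → d_rh = R√(Δφ²+q²Δλ²) = 3249.0 km
Excess = (3249.0 − 3030.2) / 3030.2 = 218.8 / 3030.2 = 7.22% ≈ 7.2%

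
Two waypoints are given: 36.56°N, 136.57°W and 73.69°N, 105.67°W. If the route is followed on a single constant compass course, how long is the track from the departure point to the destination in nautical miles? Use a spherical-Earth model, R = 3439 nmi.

2425 nmi

Δψ = ln[tan(π/4+φ₂/2)/tan(π/4+φ₁/2)] = +1.2564;  Δφ = +0.6480 rad,  Δλ = +0.5393 rad
q = Δφ/Δψ = 0.5158
d = R·√(Δφ² + q²Δλ²) = 3439·0.70522 = 2425 nmi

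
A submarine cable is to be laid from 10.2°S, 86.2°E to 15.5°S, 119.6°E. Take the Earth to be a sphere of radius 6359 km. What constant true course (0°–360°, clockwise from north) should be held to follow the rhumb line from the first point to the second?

99.2°

Meridional parts: M(φ₁)=-0.1790, M(φ₂)=-0.2739 → ΔM = -0.0949;  Δλ = +0.5829 rad
tan C = Δλ / ΔM = -6.1416 → C = 99.25°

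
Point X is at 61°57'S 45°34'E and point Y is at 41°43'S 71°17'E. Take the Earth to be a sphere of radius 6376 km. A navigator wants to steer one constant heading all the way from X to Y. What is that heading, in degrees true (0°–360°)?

37.5°

Meridional parts: M(φ₁)=-1.3871, M(φ₂)=-0.8025 → ΔM = +0.5846;  Δλ = +0.4488 rad
tan C = Δλ / ΔM = +0.7678 → C = 37.52°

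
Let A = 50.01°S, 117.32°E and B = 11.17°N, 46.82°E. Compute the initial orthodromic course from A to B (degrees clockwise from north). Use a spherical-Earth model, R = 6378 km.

N = sin Δλ·cos φ₂ = -0.9248;  D = cos φ₁ sin φ₂ − sin φ₁ cos φ₂ cos Δλ = +0.3754
initial course = atan2(N, D) = 292.09°

292.1°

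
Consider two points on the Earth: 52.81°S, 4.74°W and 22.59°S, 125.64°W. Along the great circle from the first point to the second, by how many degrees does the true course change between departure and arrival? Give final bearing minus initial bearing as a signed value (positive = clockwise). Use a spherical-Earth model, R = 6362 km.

+96.3°

At departure: θ₁ = atan2(sin Δλ cos φ₂, cos φ₁ sin φ₂ − sin φ₁ cos φ₂ cos Δλ) = 232.41°
At arrival: θ₂ = atan2(sin Δλ cos φ₁, −cos φ₂ sin φ₁ + sin φ₂ cos φ₁ cos Δλ) = 328.75°
Δθ = θ₂ − θ₁ = +96.3°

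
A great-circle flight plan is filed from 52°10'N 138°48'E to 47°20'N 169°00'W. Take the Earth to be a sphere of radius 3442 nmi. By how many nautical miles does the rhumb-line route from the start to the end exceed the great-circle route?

42 nmi

Great circle: cos σ = sin φ₁ sin φ₂ + cos φ₁ cos φ₂ cos Δλ,  σ = 0.5817 rad → d_gc = 2002.2 nmi
Rhumb line: Δψ = -0.1307, q = Δφ/Δψ = 0.6454, d_rh = R√(Δφ²+q²Δλ²) = 2044.6 nmi
Excess = 2044.6 − 2002.2 = 42.4 ≈ 42 nmi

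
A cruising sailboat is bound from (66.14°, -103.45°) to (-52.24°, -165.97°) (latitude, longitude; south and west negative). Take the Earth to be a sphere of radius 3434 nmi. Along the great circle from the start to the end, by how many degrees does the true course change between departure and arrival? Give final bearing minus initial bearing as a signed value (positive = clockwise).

-16.3°

Initial bearing θ₁ = atan2(sin Δλ cos φ₂, cos φ₁ sin φ₂ − sin φ₁ cos φ₂ cos Δλ) = 223.22°
Final bearing θ₂ = (initial bearing from the destination back to the start) + 180° = 206.89°
Δθ = θ₂ − θ₁ = -16.3°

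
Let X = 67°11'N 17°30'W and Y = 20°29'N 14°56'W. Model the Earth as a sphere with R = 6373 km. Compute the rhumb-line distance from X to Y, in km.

5198 km

Δψ = ln[tan(π/4+φ₂/2)/tan(π/4+φ₁/2)] = -1.2352;  Δφ = -0.8151 rad,  Δλ = +0.0448 rad
q = Δφ/Δψ = 0.6599
d = R·√(Δφ² + q²Δλ²) = 6373·0.81560 = 5198 km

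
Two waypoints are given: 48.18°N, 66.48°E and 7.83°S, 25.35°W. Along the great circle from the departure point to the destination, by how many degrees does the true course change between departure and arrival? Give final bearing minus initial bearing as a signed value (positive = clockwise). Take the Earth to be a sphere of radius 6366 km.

At departure: θ₁ = atan2(sin Δλ cos φ₂, cos φ₁ sin φ₂ − sin φ₁ cos φ₂ cos Δλ) = 266.11°
At arrival: θ₂ = atan2(sin Δλ cos φ₁, −cos φ₂ sin φ₁ + sin φ₂ cos φ₁ cos Δλ) = 222.18°
Δθ = θ₂ − θ₁ = -43.9°

-43.9°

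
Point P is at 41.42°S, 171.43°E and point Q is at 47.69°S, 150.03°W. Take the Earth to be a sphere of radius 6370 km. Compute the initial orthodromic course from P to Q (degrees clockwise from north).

116.2°

N = sin Δλ·cos φ₂ = +0.4194;  D = cos φ₁ sin φ₂ − sin φ₁ cos φ₂ cos Δλ = -0.2062
initial course = atan2(N, D) = 116.18°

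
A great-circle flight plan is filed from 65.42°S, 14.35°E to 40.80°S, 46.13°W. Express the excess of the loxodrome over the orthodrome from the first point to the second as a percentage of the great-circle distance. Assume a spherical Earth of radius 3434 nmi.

Great circle: σ = 0.7237 rad → d_gc = Rσ = 2485.2 nmi
Rhumb: Δφ = +0.4297, Δλ = -1.0556, Δψ = +0.7427, q = Δφ/Δψ = 0.5786 → d_rh = R√(Δφ²+q²Δλ²) = 2564.3 nmi
Excess = (2564.3 − 2485.2) / 2485.2 = 79.1 / 2485.2 = 3.18% ≈ 3.2%

3.2%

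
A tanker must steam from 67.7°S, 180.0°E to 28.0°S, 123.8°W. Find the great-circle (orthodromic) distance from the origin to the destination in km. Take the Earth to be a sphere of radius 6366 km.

Haversine: a = sin²(Δφ/2)+cos φ₁ cos φ₂ sin²(Δλ/2) = 0.18963;  σ = 2·atan2(√a,√(1−a))
σ = 51.630° → d = Rσ = 6366·0.90111 = 5736 km

5736 km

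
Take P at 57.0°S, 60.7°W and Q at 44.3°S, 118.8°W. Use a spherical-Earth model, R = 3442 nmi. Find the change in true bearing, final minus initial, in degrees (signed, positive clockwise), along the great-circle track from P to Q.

+46.7°

Initial bearing θ₁ = atan2(sin Δλ cos φ₂, cos φ₁ sin φ₂ − sin φ₁ cos φ₂ cos Δλ) = 264.06°
Final bearing θ₂ = (initial bearing from the destination back to the start) + 180° = 310.81°
Δθ = θ₂ − θ₁ = +46.7°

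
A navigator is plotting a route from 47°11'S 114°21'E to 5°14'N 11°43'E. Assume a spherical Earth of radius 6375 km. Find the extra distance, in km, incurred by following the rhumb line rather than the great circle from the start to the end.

324 km

Great circle: cos σ = sin φ₁ sin φ₂ + cos φ₁ cos φ₂ cos Δλ,  σ = 1.7874 rad → d_gc = 11394.8 km
Rhumb line: Δψ = +1.0278, q = Δφ/Δψ = 0.8901, d_rh = R√(Δφ²+q²Δλ²) = 11718.8 km
Excess = 11718.8 − 11394.8 = 324.0 ≈ 324 km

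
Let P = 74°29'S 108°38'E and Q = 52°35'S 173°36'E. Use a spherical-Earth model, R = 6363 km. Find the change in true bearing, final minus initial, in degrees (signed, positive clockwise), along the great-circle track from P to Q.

-60.3°

Initial bearing θ₁ = atan2(sin Δλ cos φ₂, cos φ₁ sin φ₂ − sin φ₁ cos φ₂ cos Δλ) = 86.34°
Final bearing θ₂ = (initial bearing from the destination back to the start) + 180° = 26.06°
Δθ = θ₂ − θ₁ = -60.3°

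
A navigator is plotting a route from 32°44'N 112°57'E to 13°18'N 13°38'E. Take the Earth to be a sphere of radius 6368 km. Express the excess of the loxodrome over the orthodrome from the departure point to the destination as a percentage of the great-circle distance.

2.7%

Great circle: σ = 1.5789 rad → d_gc = Rσ = 10054.6 km
Rhumb: Δφ = -0.3392, Δλ = -1.7334, Δψ = -0.3709, q = Δφ/Δψ = 0.9144 → d_rh = R√(Δφ²+q²Δλ²) = 10321.5 km
Excess = (10321.5 − 10054.6) / 10054.6 = 266.9 / 10054.6 = 2.655% ≈ 2.7%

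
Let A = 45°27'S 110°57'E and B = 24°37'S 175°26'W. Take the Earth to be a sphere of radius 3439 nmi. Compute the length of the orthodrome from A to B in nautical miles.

3693 nmi

Haversine: a = sin²(Δφ/2)+cos φ₁ cos φ₂ sin²(Δλ/2) = 0.26163;  σ = 2·atan2(√a,√(1−a))
σ = 61.527° → d = Rσ = 3439·1.07386 = 3693 nmi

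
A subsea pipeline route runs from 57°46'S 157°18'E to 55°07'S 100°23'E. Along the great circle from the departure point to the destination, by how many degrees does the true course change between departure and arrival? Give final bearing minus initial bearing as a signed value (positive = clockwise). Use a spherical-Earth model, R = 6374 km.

+48.6°

At departure: θ₁ = atan2(sin Δλ cos φ₂, cos φ₁ sin φ₂ − sin φ₁ cos φ₂ cos Δλ) = 250.10°
At arrival: θ₂ = atan2(sin Δλ cos φ₁, −cos φ₂ sin φ₁ + sin φ₂ cos φ₁ cos Δλ) = 298.73°
Δθ = θ₂ − θ₁ = +48.6°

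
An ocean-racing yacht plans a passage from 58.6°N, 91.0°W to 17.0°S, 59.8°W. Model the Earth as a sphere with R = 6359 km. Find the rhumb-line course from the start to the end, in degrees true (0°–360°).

160.9°

Meridional parts: M(φ₁)=+1.2691, M(φ₂)=-0.3012 → ΔM = -1.5702;  Δλ = +0.5445 rad
tan C = Δλ / ΔM = -0.3468 → C = 160.87°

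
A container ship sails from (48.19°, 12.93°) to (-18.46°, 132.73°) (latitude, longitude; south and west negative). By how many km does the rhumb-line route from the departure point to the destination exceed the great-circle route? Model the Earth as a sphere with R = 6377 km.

Great circle: cos σ = sin φ₁ sin φ₂ + cos φ₁ cos φ₂ cos Δλ,  σ = 2.1535 rad → d_gc = 13732.8 km
Rhumb line: Δψ = -1.2903, q = Δφ/Δψ = 0.9015, d_rh = R√(Δφ²+q²Δλ²) = 14125.2 km
Excess = 14125.2 − 13732.8 = 392.4 ≈ 392 km

392 km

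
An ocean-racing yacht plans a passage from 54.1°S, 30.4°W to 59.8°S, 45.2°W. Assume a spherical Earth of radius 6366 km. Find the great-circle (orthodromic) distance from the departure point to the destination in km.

cos σ = sin φ₁ sin φ₂ + cos φ₁ cos φ₂ cos Δλ
      = sin(-54.10°)sin(-59.80°) + cos(-54.10°)cos(-59.80°)cos(-14.80°) = 0.9853
σ = 9.846° → d = Rσ = 6366·0.17185 = 1094 km

1094 km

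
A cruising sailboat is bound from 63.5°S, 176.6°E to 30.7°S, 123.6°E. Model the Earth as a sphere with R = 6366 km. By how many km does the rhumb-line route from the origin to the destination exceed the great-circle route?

Great circle: cos σ = sin φ₁ sin φ₂ + cos φ₁ cos φ₂ cos Δλ,  σ = 0.8123 rad → d_gc = 5171.4 km
Rhumb line: Δψ = +0.8827, q = Δφ/Δψ = 0.6485, d_rh = R√(Δφ²+q²Δλ²) = 5278.8 km
Excess = 5278.8 − 5171.4 = 107.4 ≈ 107 km

107 km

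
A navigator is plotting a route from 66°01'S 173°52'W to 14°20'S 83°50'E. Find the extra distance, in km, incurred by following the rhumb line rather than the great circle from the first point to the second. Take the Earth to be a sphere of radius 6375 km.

684 km

Great circle: cos σ = sin φ₁ sin φ₂ + cos φ₁ cos φ₂ cos Δλ,  σ = 1.4280 rad → d_gc = 9103.6 km
Rhumb line: Δψ = +1.2964, q = Δφ/Δψ = 0.6958, d_rh = R√(Δφ²+q²Δλ²) = 9787.2 km
Excess = 9787.2 − 9103.6 = 683.6 ≈ 684 km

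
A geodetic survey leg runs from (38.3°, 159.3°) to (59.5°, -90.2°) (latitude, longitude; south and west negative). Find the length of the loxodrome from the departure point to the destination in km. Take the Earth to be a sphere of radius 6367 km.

Rhumb course C = atan2(Δλ, Δψ) with Δψ = ln[tan(π/4+φ₂/2)/tan(π/4+φ₁/2)] = +0.5750, Δλ = +1.9286 → C = 73.40°
d = R·|Δφ| / |cos C| = 6367·0.37001 / 0.28571 = 8246 km

8246 km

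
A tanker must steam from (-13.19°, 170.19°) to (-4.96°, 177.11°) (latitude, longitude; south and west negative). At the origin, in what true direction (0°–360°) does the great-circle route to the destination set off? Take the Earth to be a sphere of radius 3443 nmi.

40.3°

N = sin Δλ·cos φ₂ = +0.1200;  D = cos φ₁ sin φ₂ − sin φ₁ cos φ₂ cos Δλ = +0.1415
initial course = atan2(N, D) = 40.31°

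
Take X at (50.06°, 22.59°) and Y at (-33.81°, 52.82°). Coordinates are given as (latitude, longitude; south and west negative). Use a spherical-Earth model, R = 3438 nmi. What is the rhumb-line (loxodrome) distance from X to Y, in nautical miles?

5287 nmi

Δψ = ln[tan(π/4+φ₂/2)/tan(π/4+φ₁/2)] = -1.6400;  Δφ = -1.4638 rad,  Δλ = +0.5276 rad
q = Δφ/Δψ = 0.8926
d = R·√(Δφ² + q²Δλ²) = 3438·1.53770 = 5287 nmi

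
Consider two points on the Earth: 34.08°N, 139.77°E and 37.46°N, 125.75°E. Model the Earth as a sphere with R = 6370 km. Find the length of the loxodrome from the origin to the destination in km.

1319 km

Δψ = ln[tan(π/4+φ₂/2)/tan(π/4+φ₁/2)] = +0.0727;  Δφ = +0.0590 rad,  Δλ = -0.2447 rad
q = Δφ/Δψ = 0.8111
d = R·√(Δφ² + q²Δλ²) = 6370·0.20706 = 1319 km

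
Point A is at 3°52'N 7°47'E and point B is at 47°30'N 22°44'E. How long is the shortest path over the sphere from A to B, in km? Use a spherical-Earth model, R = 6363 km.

5053 km

cos σ = sin φ₁ sin φ₂ + cos φ₁ cos φ₂ cos Δλ
      = sin(3.87°)sin(47.50°) + cos(3.87°)cos(47.50°)cos(14.95°) = 0.7010
σ = 45.496° → d = Rσ = 6363·0.79406 = 5053 km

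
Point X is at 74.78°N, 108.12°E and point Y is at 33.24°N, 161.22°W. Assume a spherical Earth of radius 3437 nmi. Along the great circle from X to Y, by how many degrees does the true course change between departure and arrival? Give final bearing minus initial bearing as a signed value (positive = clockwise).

+82.4°

Initial bearing θ₁ = atan2(sin Δλ cos φ₂, cos φ₁ sin φ₂ − sin φ₁ cos φ₂ cos Δλ) = 79.62°
Final bearing θ₂ = (initial bearing from the destination back to the start) + 180° = 162.02°
Δθ = θ₂ − θ₁ = +82.4°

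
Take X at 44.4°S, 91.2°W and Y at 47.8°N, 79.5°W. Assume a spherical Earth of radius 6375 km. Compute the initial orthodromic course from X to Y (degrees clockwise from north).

θ = atan2( sin Δλ·cos φ₂ ,  cos φ₁ sin φ₂ − sin φ₁ cos φ₂ cos Δλ )
  = atan2(+0.1362, +0.9895) = 7.84°

7.8°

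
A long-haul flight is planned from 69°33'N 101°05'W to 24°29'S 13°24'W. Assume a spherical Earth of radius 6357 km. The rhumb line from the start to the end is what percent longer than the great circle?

Great circle: σ = 1.9557 rad → d_gc = Rσ = 12432.3 km
Rhumb: Δφ = -1.6412, Δλ = +1.5304, Δψ = -2.1536, q = Δφ/Δψ = 0.7621 → d_rh = R√(Δφ²+q²Δλ²) = 12798.9 km
Excess = (12798.9 − 12432.3) / 12432.3 = 366.6 / 12432.3 = 2.949% ≈ 2.9%

2.9%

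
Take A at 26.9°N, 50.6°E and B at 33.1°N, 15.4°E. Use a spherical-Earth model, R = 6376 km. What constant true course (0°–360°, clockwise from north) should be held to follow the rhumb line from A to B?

281.5°

Meridional parts: M(φ₁)=+0.4878, M(φ₂)=+0.6128 → ΔM = +0.1251;  Δλ = -0.6144 rad
tan C = Δλ / ΔM = -4.9128 → C = 281.51°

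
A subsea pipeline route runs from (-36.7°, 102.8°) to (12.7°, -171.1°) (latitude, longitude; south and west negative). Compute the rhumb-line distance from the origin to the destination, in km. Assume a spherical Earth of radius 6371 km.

10580 km

Rhumb course C = atan2(Δλ, Δψ) with Δψ = ln[tan(π/4+φ₂/2)/tan(π/4+φ₁/2)] = +0.9129, Δλ = +1.5027 → C = 58.72°
d = R·|Δφ| / |cos C| = 6371·0.86219 / 0.51921 = 10580 km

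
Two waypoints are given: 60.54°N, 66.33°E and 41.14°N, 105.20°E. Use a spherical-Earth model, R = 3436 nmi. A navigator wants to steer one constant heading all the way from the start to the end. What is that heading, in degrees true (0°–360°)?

128.9°

Δψ = ln[tan(π/4+φ₂/2)/tan(π/4+φ₁/2)] = -0.5469
Δλ = +0.6784 rad (taken the short way round)
course = atan2(Δλ, Δψ) = 128.87°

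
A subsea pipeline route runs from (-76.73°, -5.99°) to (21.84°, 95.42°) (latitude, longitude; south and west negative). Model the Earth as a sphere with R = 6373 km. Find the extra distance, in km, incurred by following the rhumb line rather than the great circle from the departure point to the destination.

697 km

Great circle: cos σ = sin φ₁ sin φ₂ + cos φ₁ cos φ₂ cos Δλ,  σ = 1.9869 rad → d_gc = 12662.7 km
Rhumb line: Δψ = +2.5421, q = Δφ/Δψ = 0.6767, d_rh = R√(Δφ²+q²Δλ²) = 13359.6 km
Excess = 13359.6 − 12662.7 = 696.9 ≈ 697 km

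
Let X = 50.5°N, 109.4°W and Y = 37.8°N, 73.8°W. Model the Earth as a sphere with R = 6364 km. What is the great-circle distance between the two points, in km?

Haversine: a = sin²(Δφ/2)+cos φ₁ cos φ₂ sin²(Δλ/2) = 0.05920;  σ = 2·atan2(√a,√(1−a))
σ = 28.164° → d = Rσ = 6364·0.49156 = 3128 km

3128 km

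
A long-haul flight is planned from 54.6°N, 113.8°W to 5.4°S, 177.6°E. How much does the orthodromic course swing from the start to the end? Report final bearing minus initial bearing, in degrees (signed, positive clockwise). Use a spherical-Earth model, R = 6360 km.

At departure: θ₁ = atan2(sin Δλ cos φ₂, cos φ₁ sin φ₂ − sin φ₁ cos φ₂ cos Δλ) = 249.28°
At arrival: θ₂ = atan2(sin Δλ cos φ₁, −cos φ₂ sin φ₁ + sin φ₂ cos φ₁ cos Δλ) = 212.97°
Δθ = θ₂ − θ₁ = -36.3°

-36.3°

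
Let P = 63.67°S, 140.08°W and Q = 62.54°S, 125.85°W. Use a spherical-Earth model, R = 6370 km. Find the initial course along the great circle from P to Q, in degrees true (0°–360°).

θ = atan2( sin Δλ·cos φ₂ ,  cos φ₁ sin φ₂ − sin φ₁ cos φ₂ cos Δλ )
  = atan2(+0.1134, +0.0070) = 86.45°

86.4°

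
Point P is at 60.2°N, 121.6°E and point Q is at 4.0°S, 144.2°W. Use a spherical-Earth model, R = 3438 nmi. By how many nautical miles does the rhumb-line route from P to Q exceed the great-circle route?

223 nmi

Great circle: cos σ = sin φ₁ sin φ₂ + cos φ₁ cos φ₂ cos Δλ,  σ = 1.6678 rad → d_gc = 5733.9 nmi
Rhumb line: Δψ = -1.3938, q = Δφ/Δψ = 0.8039, d_rh = R√(Δφ²+q²Δλ²) = 5957.2 nmi
Excess = 5957.2 − 5733.9 = 223.3 ≈ 223 nmi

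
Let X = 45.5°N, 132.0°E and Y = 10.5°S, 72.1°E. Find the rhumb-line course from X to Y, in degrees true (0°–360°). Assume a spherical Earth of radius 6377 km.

224.1°

Δψ = ln[tan(π/4+φ₂/2)/tan(π/4+φ₁/2)] = -1.0781
Δλ = -1.0455 rad (taken the short way round)
course = atan2(Δλ, Δψ) = 224.12°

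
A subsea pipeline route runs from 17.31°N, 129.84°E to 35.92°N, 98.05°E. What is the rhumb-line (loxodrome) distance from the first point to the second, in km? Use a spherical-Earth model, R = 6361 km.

3754 km

Rhumb course C = atan2(Δλ, Δψ) with Δψ = ln[tan(π/4+φ₂/2)/tan(π/4+φ₁/2)] = +0.3657, Δλ = -0.5548 → C = 303.39°
d = R·|Δφ| / |cos C| = 6361·0.32481 / 0.55036 = 3754 km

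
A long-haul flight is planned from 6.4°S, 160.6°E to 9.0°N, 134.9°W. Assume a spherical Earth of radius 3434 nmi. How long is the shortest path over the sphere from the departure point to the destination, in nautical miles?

Haversine: a = sin²(Δφ/2)+cos φ₁ cos φ₂ sin²(Δλ/2) = 0.29744;  σ = 2·atan2(√a,√(1−a))
σ = 66.101° → d = Rσ = 3434·1.15368 = 3962 nmi

3962 nmi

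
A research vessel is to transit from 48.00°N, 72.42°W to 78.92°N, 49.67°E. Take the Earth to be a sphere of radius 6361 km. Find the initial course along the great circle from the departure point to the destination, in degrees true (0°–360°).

12.5°

θ = atan2( sin Δλ·cos φ₂ ,  cos φ₁ sin φ₂ − sin φ₁ cos φ₂ cos Δλ )
  = atan2(+0.1628, +0.7325) = 12.53°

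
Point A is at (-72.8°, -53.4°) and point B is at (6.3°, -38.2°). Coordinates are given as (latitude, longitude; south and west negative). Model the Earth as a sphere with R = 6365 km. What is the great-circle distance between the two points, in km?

Haversine: a = sin²(Δφ/2)+cos φ₁ cos φ₂ sin²(Δλ/2) = 0.41059;  σ = 2·atan2(√a,√(1−a))
σ = 79.699° → d = Rσ = 6365·1.39102 = 8854 km

8854 km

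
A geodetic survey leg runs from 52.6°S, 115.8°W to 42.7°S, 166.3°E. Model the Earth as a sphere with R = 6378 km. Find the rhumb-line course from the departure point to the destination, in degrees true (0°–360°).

280.7°

Δψ = ln[tan(π/4+φ₂/2)/tan(π/4+φ₁/2)] = +0.2576
Δλ = -1.3596 rad (taken the short way round)
course = atan2(Δλ, Δψ) = 280.73°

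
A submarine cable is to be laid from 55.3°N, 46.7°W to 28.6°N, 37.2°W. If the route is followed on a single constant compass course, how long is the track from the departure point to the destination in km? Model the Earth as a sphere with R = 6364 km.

Rhumb course C = atan2(Δλ, Δψ) with Δψ = ln[tan(π/4+φ₂/2)/tan(π/4+φ₁/2)] = -0.6421, Δλ = +0.1658 → C = 165.52°
d = R·|Δφ| / |cos C| = 6364·0.46600 / 0.96824 = 3063 km

3063 km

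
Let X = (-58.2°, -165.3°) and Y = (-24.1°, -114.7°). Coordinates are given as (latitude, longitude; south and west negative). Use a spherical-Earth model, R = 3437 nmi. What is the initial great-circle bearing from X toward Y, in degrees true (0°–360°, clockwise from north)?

68.5°

θ = atan2( sin Δλ·cos φ₂ ,  cos φ₁ sin φ₂ − sin φ₁ cos φ₂ cos Δλ )
  = atan2(+0.7054, +0.2773) = 68.54°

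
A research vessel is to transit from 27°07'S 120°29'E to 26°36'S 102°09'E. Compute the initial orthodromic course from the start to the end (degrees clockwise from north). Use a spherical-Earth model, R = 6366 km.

267.6°

θ = atan2( sin Δλ·cos φ₂ ,  cos φ₁ sin φ₂ − sin φ₁ cos φ₂ cos Δλ )
  = atan2(-0.2813, -0.0117) = 267.62°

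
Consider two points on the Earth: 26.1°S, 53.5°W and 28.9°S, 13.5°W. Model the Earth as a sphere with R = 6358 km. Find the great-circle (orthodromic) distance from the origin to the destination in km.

3931 km

cos σ = sin φ₁ sin φ₂ + cos φ₁ cos φ₂ cos Δλ
      = sin(-26.10°)sin(-28.90°) + cos(-26.10°)cos(-28.90°)cos(40.00°) = 0.8149
σ = 35.425° → d = Rσ = 6358·0.61829 = 3931 km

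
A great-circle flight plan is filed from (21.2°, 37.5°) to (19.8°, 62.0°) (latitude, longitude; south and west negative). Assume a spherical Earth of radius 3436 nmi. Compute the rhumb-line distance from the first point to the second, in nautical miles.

Δψ = ln[tan(π/4+φ₂/2)/tan(π/4+φ₁/2)] = -0.0261;  Δφ = -0.0244 rad,  Δλ = +0.4276 rad
q = Δφ/Δψ = 0.9366
d = R·√(Δφ² + q²Δλ²) = 3436·0.40126 = 1379 nmi

1379 nmi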